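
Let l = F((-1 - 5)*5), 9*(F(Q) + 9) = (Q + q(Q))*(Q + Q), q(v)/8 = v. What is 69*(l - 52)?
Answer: 119991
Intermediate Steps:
q(v) = 8*v
F(Q) = -9 + 2*Q² (F(Q) = -9 + ((Q + 8*Q)*(Q + Q))/9 = -9 + ((9*Q)*(2*Q))/9 = -9 + (18*Q²)/9 = -9 + 2*Q²)
l = 1791 (l = -9 + 2*((-1 - 5)*5)² = -9 + 2*(-6*5)² = -9 + 2*(-30)² = -9 + 2*900 = -9 + 1800 = 1791)
69*(l - 52) = 69*(1791 - 52) = 69*1739 = 119991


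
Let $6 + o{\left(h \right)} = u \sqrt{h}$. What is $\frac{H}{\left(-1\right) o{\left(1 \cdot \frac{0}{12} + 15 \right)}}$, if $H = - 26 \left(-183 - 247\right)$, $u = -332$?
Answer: $- \frac{5590}{137777} + \frac{927940 \sqrt{15}}{413331} \approx 8.6544$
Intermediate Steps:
$o{\left(h \right)} = -6 - 332 \sqrt{h}$
$H = 11180$ ($H = \left(-26\right) \left(-430\right) = 11180$)
$\frac{H}{\left(-1\right) o{\left(1 \cdot \frac{0}{12} + 15 \right)}} = \frac{11180}{\left(-1\right) \left(-6 - 332 \sqrt{1 \cdot \frac{0}{12} + 15}\right)} = \frac{11180}{\left(-1\right) \left(-6 - 332 \sqrt{1 \cdot 0 \cdot \frac{1}{12} + 15}\right)} = \frac{11180}{\left(-1\right) \left(-6 - 332 \sqrt{1 \cdot 0 + 15}\right)} = \frac{11180}{\left(-1\right) \left(-6 - 332 \sqrt{0 + 15}\right)} = \frac{11180}{\left(-1\right) \left(-6 - 332 \sqrt{15}\right)} = \frac{11180}{6 + 332 \sqrt{15}}$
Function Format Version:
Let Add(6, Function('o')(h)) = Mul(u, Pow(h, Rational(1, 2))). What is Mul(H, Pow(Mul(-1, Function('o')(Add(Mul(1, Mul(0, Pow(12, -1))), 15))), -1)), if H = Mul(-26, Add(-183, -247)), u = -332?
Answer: Add(Rational(-5590, 137777), Mul(Rational(927940, 413331), Pow(15, Rational(1, 2)))) ≈ 8.6544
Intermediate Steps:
Function('o')(h) = Add(-6, Mul(-332, Pow(h, Rational(1, 2))))
H = 11180 (H = Mul(-26, -430) = 11180)
Mul(H, Pow(Mul(-1, Function('o')(Add(Mul(1, Mul(0, Pow(12, -1))), 15))), -1)) = Mul(11180, Pow(Mul(-1, Add(-6, Mul(-332, Pow(Add(Mul(1, Mul(0, Pow(12, -1))), 15), Rational(1, 2))))), -1)) = Mul(11180, Pow(Mul(-1, Add(-6, Mul(-332, Pow(Add(Mul(1, Mul(0, Rational(1, 12))), 15), Rational(1, 2))))), -1)) = Mul(11180, Pow(Mul(-1, Add(-6, Mul(-332, Pow(Add(Mul(1, 0), 15), Rational(1, 2))))), -1)) = Mul(11180, Pow(Mul(-1, Add(-6, Mul(-332, Pow(Add(0, 15), Rational(1, 2))))), -1)) = Mul(11180, Pow(Mul(-1, Add(-6, Mul(-332, Pow(15, Rational(1, 2))))), -1)) = Mul(11180, Pow(Add(6, Mul(332, Pow(15, Rational(1, 2)))), -1))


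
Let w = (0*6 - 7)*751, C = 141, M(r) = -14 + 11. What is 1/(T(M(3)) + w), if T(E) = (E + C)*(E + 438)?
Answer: 1/54773 ≈ 1.8257e-5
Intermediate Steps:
M(r) = -3
T(E) = (141 + E)*(438 + E) (T(E) = (E + 141)*(E + 438) = (141 + E)*(438 + E))
w = -5257 (w = (0 - 7)*751 = -7*751 = -5257)
1/(T(M(3)) + w) = 1/((61758 + (-3)**2 + 579*(-3)) - 5257) = 1/((61758 + 9 - 1737) - 5257) = 1/(60030 - 5257) = 1/54773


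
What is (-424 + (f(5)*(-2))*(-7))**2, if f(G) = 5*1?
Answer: 125316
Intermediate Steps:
f(G) = 5
(-424 + (f(5)*(-2))*(-7))**2 = (-424 + (5*(-2))*(-7))**2 = (-424 - 10*(-7))**2 = (-424 + 70)**2 = (-354)**2 = 125316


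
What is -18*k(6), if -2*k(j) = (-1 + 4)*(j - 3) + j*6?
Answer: 405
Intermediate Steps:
k(j) = 9/2 - 9*j/2 (k(j) = -((-1 + 4)*(j - 3) + j*6)/2 = -(3*(-3 + j) + 6*j)/2 = -((-9 + 3*j) + 6*j)/2 = -(-9 + 9*j)/2 = 9/2 - 9*j/2)
-18*k(6) = -18*(9/2 - 9/2*6) = -18*(9/2 - 27) = -18*(-45/2) = 405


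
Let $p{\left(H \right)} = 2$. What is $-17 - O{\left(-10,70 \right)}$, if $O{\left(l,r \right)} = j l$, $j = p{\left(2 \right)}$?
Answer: $3$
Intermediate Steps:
$j = 2$
$O{\left(l,r \right)} = 2 l$
$-17 - O{\left(-10,70 \right)} = -17 - 2 \left(-10\right) = -17 - -20 = -17 + 20 = 3$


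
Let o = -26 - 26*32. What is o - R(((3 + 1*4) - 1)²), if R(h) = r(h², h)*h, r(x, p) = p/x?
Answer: -859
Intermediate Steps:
R(h) = 1 (R(h) = (h/(h²))*h = (h/h²)*h = h/h = 1)
o = -858 (o = -26 - 832 = -858)
o - R(((3 + 1*4) - 1)²) = -858 - 1*1 = -858 - 1 = -859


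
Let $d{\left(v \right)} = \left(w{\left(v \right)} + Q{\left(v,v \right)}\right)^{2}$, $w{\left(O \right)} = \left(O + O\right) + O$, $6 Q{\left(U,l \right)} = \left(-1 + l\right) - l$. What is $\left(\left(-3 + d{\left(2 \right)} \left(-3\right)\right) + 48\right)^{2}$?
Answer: $\frac{469225}{144} \approx 3258.5$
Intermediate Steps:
$Q{\left(U,l \right)} = - \frac{1}{6}$ ($Q{\left(U,l \right)} = \frac{\left(-1 + l\right) - l}{6} = \frac{1}{6} \left(-1\right) = - \frac{1}{6}$)
$w{\left(O \right)} = 3 O$ ($w{\left(O \right)} = 2 O + O = 3 O$)
$d{\left(v \right)} = \left(- \frac{1}{6} + 3 v\right)^{2}$ ($d{\left(v \right)} = \left(3 v - \frac{1}{6}\right)^{2} = \left(- \frac{1}{6} + 3 v\right)^{2}$)
$\left(\left(-3 + d{\left(2 \right)} \left(-3\right)\right) + 48\right)^{2} = \left(\left(-3 + \frac{\left(-1 + 18 \cdot 2\right)^{2}}{36} \left(-3\right)\right) + 48\right)^{2} = \left(\left(-3 + \frac{\left(-1 + 36\right)^{2}}{36} \left(-3\right)\right) + 48\right)^{2} = \left(\left(-3 + \frac{35^{2}}{36} \left(-3\right)\right) + 48\right)^{2} = \left(\left(-3 + \frac{1}{36} \cdot 1225 \left(-3\right)\right) + 48\right)^{2} = \left(\left(-3 + \frac{1225}{36} \left(-3\right)\right) + 48\right)^{2} = \left(\left(-3 - \frac{1225}{12}\right) + 48\right)^{2} = \left(- \frac{1261}{12} + 48\right)^{2} = \left(- \frac{685}{12}\right)^{2} = \frac{469225}{144}$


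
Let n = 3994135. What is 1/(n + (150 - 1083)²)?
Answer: 1/4864624 ≈ 2.0557e-7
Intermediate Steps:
1/(n + (150 - 1083)²) = 1/(3994135 + (150 - 1083)²) = 1/(3994135 + (-933)²) = 1/(3994135 + 870489) = 1/4864624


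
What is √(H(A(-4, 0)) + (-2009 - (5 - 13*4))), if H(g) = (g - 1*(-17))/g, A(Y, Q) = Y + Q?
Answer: I*√7861/2 ≈ 44.331*I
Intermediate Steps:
A(Y, Q) = Q + Y
H(g) = (17 + g)/g (H(g) = (g + 17)/g = (17 + g)/g)
√(H(A(-4, 0)) + (-2009 - (5 - 13*4))) = √((17 + (0 - 4))/(0 - 4) + (-2009 - (5 - 13*4))) = √((17 - 4)/(-4) + (-2009 - (5 - 52))) = √(-¼*13 + (-2009 - 1*(-47))) = √(-13/4 + (-2009 + 47)) = √(-13/4 - 1962) = √(-7861/4) = I*√7861/2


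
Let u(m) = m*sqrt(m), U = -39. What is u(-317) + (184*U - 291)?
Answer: -7467 - 317*I*sqrt(317) ≈ -7467.0 - 5644.0*I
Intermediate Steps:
u(m) = m**(3/2)
u(-317) + (184*U - 291) = (-317)**(3/2) + (184*(-39) - 291) = -317*I*sqrt(317) + (-7176 - 291) = -317*I*sqrt(317) - 7467 = -7467 - 317*I*sqrt(317)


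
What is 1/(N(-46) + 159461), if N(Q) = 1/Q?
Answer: 46/7335205 ≈ 6.2711e-6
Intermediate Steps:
1/(N(-46) + 159461) = 1/(1/(-46) + 159461) = 1/(-1/46 + 159461) = 1/(7335205/46) = 46/7335205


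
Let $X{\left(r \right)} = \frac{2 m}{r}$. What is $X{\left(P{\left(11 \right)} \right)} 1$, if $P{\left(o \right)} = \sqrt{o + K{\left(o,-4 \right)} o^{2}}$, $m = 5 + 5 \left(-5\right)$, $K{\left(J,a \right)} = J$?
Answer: $- \frac{20 \sqrt{1342}}{671} \approx -1.0919$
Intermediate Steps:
$m = -20$ ($m = 5 - 25 = -20$)
$P{\left(o \right)} = \sqrt{o + o^{3}}$ ($P{\left(o \right)} = \sqrt{o + o o^{2}} = \sqrt{o + o^{3}}$)
$X{\left(r \right)} = - \frac{40}{r}$ ($X{\left(r \right)} = \frac{2 \left(-20\right)}{r} = - \frac{40}{r}$)
$X{\left(P{\left(11 \right)} \right)} 1 = - \frac{40}{\sqrt{11 + 11^{3}}} \cdot 1 = - \frac{40}{\sqrt{11 + 1331}} \cdot 1 = - \frac{40}{\sqrt{1342}} \cdot 1 = - 40 \frac{\sqrt{1342}}{1342} \cdot 1 = - \frac{20 \sqrt{1342}}{671} \cdot 1 = - \frac{20 \sqrt{1342}}{671}$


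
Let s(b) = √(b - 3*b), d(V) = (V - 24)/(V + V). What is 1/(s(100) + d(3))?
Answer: -14/849 - 40*I*√2/849 ≈ -0.01649 - 0.06663*I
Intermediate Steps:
d(V) = (-24 + V)/(2*V) (d(V) = (-24 + V)/((2*V)) = (-24 + V)*(1/(2*V)) = (-24 + V)/(2*V))
s(b) = √2*√(-b) (s(b) = √(-2*b) = √2*√(-b))
1/(s(100) + d(3)) = 1/(√2*√(-1*100) + (½)*(-24 + 3)/3) = 1/(√2*√(-100) + (½)*(⅓)*(-21)) = 1/(√2*(10*I) - 7/2) = 1/(10*I*√2 - 7/2) = 1/(-7/2 + 10*I*√2)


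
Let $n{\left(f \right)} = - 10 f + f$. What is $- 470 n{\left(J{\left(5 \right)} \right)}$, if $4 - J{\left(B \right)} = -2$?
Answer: $25380$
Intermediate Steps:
$J{\left(B \right)} = 6$ ($J{\left(B \right)} = 4 - -2 = 4 + 2 = 6$)
$n{\left(f \right)} = - 9 f$
$- 470 n{\left(J{\left(5 \right)} \right)} = - 470 \left(\left(-9\right) 6\right) = \left(-470\right) \left(-54\right) = 25380$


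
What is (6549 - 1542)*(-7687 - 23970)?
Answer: -158506599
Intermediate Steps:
(6549 - 1542)*(-7687 - 23970) = 5007*(-31657) = -158506599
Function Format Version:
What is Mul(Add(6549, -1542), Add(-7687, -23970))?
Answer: -158506599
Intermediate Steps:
Mul(Add(6549, -1542), Add(-7687, -23970)) = Mul(5007, -31657) = -158506599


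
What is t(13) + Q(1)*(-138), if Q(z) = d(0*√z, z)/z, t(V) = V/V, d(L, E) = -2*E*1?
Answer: 277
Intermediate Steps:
d(L, E) = -2*E
t(V) = 1
Q(z) = -2 (Q(z) = (-2*z)/z = -2)
t(13) + Q(1)*(-138) = 1 - 2*(-138) = 1 + 276 = 277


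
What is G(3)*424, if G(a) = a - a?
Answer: 0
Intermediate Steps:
G(a) = 0
G(3)*424 = 0*424 = 0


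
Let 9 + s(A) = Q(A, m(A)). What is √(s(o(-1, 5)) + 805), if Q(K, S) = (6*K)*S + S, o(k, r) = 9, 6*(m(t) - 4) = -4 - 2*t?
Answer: √7329/3 ≈ 28.537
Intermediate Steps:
m(t) = 10/3 - t/3 (m(t) = 4 + (-4 - 2*t)/6 = 4 + (-⅔ - t/3) = 10/3 - t/3)
Q(K, S) = S + 6*K*S (Q(K, S) = 6*K*S + S = S + 6*K*S)
s(A) = -9 + (1 + 6*A)*(10/3 - A/3) (s(A) = -9 + (10/3 - A/3)*(1 + 6*A) = -9 + (1 + 6*A)*(10/3 - A/3))
√(s(o(-1, 5)) + 805) = √((-17/3 - 2*9² + (59/3)*9) + 805) = √((-17/3 - 2*81 + 177) + 805) = √((-17/3 - 162 + 177) + 805) = √(28/3 + 805) = √(2443/3) = √7329/3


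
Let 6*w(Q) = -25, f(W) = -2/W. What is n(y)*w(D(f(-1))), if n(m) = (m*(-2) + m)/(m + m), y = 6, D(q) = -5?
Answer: 25/12 ≈ 2.0833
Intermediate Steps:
w(Q) = -25/6 (w(Q) = (⅙)*(-25) = -25/6)
n(m) = -½ (n(m) = (-2*m + m)/((2*m)) = (-m)*(1/(2*m)) = -½)
n(y)*w(D(f(-1))) = -½*(-25/6) = 25/12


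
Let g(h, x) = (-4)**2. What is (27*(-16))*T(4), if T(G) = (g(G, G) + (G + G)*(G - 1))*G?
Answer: -69120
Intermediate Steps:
g(h, x) = 16
T(G) = G*(16 + 2*G*(-1 + G)) (T(G) = (16 + (G + G)*(G - 1))*G = (16 + (2*G)*(-1 + G))*G = (16 + 2*G*(-1 + G))*G = G*(16 + 2*G*(-1 + G)))
(27*(-16))*T(4) = (27*(-16))*(2*4*(8 + 4**2 - 1*4)) = -864*4*(8 + 16 - 4) = -864*4*20 = -432*160 = -69120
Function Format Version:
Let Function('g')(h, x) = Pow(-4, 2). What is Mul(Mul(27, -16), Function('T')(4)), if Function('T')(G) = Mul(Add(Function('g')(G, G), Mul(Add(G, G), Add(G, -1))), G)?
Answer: -69120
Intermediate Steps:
Function('g')(h, x) = 16
Function('T')(G) = Mul(G, Add(16, Mul(2, G, Add(-1, G)))) (Function('T')(G) = Mul(Add(16, Mul(Add(G, G), Add(G, -1))), G) = Mul(Add(16, Mul(Mul(2, G), Add(-1, G))), G) = Mul(Add(16, Mul(2, G, Add(-1, G))), G) = Mul(G, Add(16, Mul(2, G, Add(-1, G)))))
Mul(Mul(27, -16), Function('T')(4)) = Mul(Mul(27, -16), Mul(2, 4, Add(8, Pow(4, 2), Mul(-1, 4)))) = Mul(-432, Mul(2, 4, Add(8, 16, -4))) = Mul(-432, Mul(2, 4, 20)) = Mul(-432, 160) = -69120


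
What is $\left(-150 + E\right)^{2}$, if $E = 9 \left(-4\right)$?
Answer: $34596$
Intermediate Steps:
$E = -36$
$\left(-150 + E\right)^{2} = \left(-150 - 36\right)^{2} = \left(-186\right)^{2} = 34596$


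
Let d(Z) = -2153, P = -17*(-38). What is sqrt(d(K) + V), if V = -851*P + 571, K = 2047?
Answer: 4*I*sqrt(34458) ≈ 742.51*I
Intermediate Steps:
P = 646
V = -549175 (V = -851*646 + 571 = -549746 + 571 = -549175)
sqrt(d(K) + V) = sqrt(-2153 - 549175) = sqrt(-551328) = 4*I*sqrt(34458)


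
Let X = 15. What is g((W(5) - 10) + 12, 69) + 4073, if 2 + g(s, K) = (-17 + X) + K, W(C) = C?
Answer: 4138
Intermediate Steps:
g(s, K) = -4 + K (g(s, K) = -2 + ((-17 + 15) + K) = -2 + (-2 + K) = -4 + K)
g((W(5) - 10) + 12, 69) + 4073 = (-4 + 69) + 4073 = 65 + 4073 = 4138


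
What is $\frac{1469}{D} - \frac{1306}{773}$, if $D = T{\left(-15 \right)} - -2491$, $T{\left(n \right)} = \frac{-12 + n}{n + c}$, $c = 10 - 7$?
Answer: $- \frac{8482590}{7709129} \approx -1.1003$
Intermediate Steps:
$c = 3$ ($c = 10 - 7 = 3$)
$T{\left(n \right)} = \frac{-12 + n}{3 + n}$ ($T{\left(n \right)} = \frac{-12 + n}{n + 3} = \frac{-12 + n}{3 + n}$)
$D = \frac{9973}{4}$ ($D = \frac{-12 - 15}{3 - 15} - -2491 = \frac{1}{-12} \left(-27\right) + 2491 = \left(- \frac{1}{12}\right) \left(-27\right) + 2491 = \frac{9}{4} + 2491 = \frac{9973}{4} \approx 2493.3$)
$\frac{1469}{D} - \frac{1306}{773} = \frac{1469}{\frac{9973}{4}} - \frac{1306}{773} = 1469 \cdot \frac{4}{9973} - \frac{1306}{773} = \frac{5876}{9973} - \frac{1306}{773} = - \frac{8482590}{7709129}$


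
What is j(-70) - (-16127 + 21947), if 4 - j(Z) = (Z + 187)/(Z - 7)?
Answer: -447715/77 ≈ -5814.5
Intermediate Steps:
j(Z) = 4 - (187 + Z)/(-7 + Z) (j(Z) = 4 - (Z + 187)/(Z - 7) = 4 - (187 + Z)/(-7 + Z))
j(-70) - (-16127 + 21947) = (-215 + 3*(-70))/(-7 - 70) - (-16127 + 21947) = (-215 - 210)/(-77) - 1*5820 = -1/77*(-425) - 5820 = 425/77 - 5820 = -447715/77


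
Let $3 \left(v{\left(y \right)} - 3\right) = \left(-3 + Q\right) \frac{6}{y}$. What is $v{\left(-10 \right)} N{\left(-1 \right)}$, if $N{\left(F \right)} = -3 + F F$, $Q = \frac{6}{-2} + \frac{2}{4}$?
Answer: $- \frac{41}{5} \approx -8.2$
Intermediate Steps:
$Q = - \frac{5}{2}$ ($Q = 6 \left(- \frac{1}{2}\right) + 2 \cdot \frac{1}{4} = -3 + \frac{1}{2} = - \frac{5}{2} \approx -2.5$)
$N{\left(F \right)} = -3 + F^{2}$
$v{\left(y \right)} = 3 - \frac{11}{y}$ ($v{\left(y \right)} = 3 + \frac{\left(-3 - \frac{5}{2}\right) \frac{6}{y}}{3} = 3 + \frac{\left(- \frac{11}{2}\right) \frac{6}{y}}{3} = 3 + \frac{\left(-33\right) \frac{1}{y}}{3} = 3 - \frac{11}{y}$)
$v{\left(-10 \right)} N{\left(-1 \right)} = \left(3 - \frac{11}{-10}\right) \left(-3 + \left(-1\right)^{2}\right) = \left(3 - - \frac{11}{10}\right) \left(-3 + 1\right) = \left(3 + \frac{11}{10}\right) \left(-2\right) = \frac{41}{10} \left(-2\right) = - \frac{41}{5}$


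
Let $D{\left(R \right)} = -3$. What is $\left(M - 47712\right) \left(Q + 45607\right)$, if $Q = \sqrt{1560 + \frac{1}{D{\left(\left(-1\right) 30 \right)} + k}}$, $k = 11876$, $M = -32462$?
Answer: $-3656495618 - \frac{80174 \sqrt{219910293113}}{11873} \approx -3.6597 \cdot 10^{9}$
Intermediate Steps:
$Q = \frac{\sqrt{219910293113}}{11873}$ ($Q = \sqrt{1560 + \frac{1}{-3 + 11876}} = \sqrt{1560 + \frac{1}{11873}} = \sqrt{\frac{18521881}{11873}} = \frac{\sqrt{219910293113}}{11873} \approx 39.497$)
$\left(M - 47712\right) \left(Q + 45607\right) = \left(-32462 - 47712\right) \left(\frac{\sqrt{219910293113}}{11873} + 45607\right) = - 80174 \left(45607 + \frac{\sqrt{219910293113}}{11873}\right) = -3656495618 - \frac{80174 \sqrt{219910293113}}{11873}$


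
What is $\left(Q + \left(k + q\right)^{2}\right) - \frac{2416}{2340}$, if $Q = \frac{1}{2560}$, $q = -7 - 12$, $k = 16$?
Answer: $\frac{2386549}{299520} \approx 7.9679$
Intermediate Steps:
$q = -19$
$Q = \frac{1}{2560} \approx 0.00039063$
$\left(Q + \left(k + q\right)^{2}\right) - \frac{2416}{2340} = \left(\frac{1}{2560} + \left(16 - 19\right)^{2}\right) - \frac{2416}{2340} = \left(\frac{1}{2560} + \left(-3\right)^{2}\right) - \frac{604}{585} = \left(\frac{1}{2560} + 9\right) - \frac{604}{585} = \frac{23041}{2560} - \frac{604}{585} = \frac{2386549}{299520}$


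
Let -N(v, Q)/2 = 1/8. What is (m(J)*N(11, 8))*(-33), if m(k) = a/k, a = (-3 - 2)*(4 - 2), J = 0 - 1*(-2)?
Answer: -165/4 ≈ -41.250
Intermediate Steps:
J = 2 (J = 0 + 2 = 2)
a = -10 (a = -5*2 = -10)
N(v, Q) = -1/4 (N(v, Q) = -2/8 = -2*1/8 = -1/4)
m(k) = -10/k
(m(J)*N(11, 8))*(-33) = (-10/2*(-1/4))*(-33) = (-10*1/2*(-1/4))*(-33) = -5*(-1/4)*(-33) = (5/4)*(-33) = -165/4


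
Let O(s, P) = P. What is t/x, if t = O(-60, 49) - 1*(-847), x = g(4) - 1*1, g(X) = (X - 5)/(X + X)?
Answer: -7168/9 ≈ -796.44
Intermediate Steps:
g(X) = (-5 + X)/(2*X) (g(X) = (-5 + X)/((2*X)) = (-5 + X)*(1/(2*X)) = (-5 + X)/(2*X))
x = -9/8 (x = (½)*(-5 + 4)/4 - 1*1 = (½)*(¼)*(-1) - 1 = -⅛ - 1 = -9/8 ≈ -1.1250)
t = 896 (t = 49 - 1*(-847) = 49 + 847 = 896)
t/x = 896/(-9/8) = 896*(-8/9) = -7168/9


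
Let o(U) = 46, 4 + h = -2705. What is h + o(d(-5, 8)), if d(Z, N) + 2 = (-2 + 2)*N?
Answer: -2663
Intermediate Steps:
h = -2709 (h = -4 - 2705 = -2709)
d(Z, N) = -2 (d(Z, N) = -2 + (-2 + 2)*N = -2 + 0*N = -2 + 0 = -2)
h + o(d(-5, 8)) = -2709 + 46 = -2663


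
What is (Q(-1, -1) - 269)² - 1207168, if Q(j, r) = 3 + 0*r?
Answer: -1136412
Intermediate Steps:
Q(j, r) = 3 (Q(j, r) = 3 + 0 = 3)
(Q(-1, -1) - 269)² - 1207168 = (3 - 269)² - 1207168 = (-266)² - 1207168 = 70756 - 1207168 = -1136412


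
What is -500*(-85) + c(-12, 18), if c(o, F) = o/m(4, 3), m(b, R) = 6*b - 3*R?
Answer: 212496/5 ≈ 42499.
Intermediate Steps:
m(b, R) = -3*R + 6*b
c(o, F) = o/15 (c(o, F) = o/(-3*3 + 6*4) = o/(-9 + 24) = o/15)
-500*(-85) + c(-12, 18) = -500*(-85) + (1/15)*(-12) = 42500 - ⅘ = 212496/5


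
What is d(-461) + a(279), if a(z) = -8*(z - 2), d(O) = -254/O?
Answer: -1021322/461 ≈ -2215.4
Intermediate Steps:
a(z) = 16 - 8*z (a(z) = -8*(-2 + z) = 16 - 8*z)
d(-461) + a(279) = -254/(-461) + (16 - 8*279) = -254*(-1/461) + (16 - 2232) = 254/461 - 2216 = -1021322/461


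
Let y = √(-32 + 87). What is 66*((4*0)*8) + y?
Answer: √55 ≈ 7.4162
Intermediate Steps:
y = √55 ≈ 7.4162
66*((4*0)*8) + y = 66*((4*0)*8) + √55 = 66*(0*8) + √55 = 66*0 + √55 = 0 + √55 = √55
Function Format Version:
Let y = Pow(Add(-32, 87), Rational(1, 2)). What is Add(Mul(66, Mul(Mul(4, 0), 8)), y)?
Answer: Pow(55, Rational(1, 2)) ≈ 7.4162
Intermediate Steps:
y = Pow(55, Rational(1, 2)) ≈ 7.4162
Add(Mul(66, Mul(Mul(4, 0), 8)), y) = Add(Mul(66, Mul(Mul(4, 0), 8)), Pow(55, Rational(1, 2))) = Add(Mul(66, Mul(0, 8)), Pow(55, Rational(1, 2))) = Add(Mul(66, 0), Pow(55, Rational(1, 2))) = Add(0, Pow(55, Rational(1, 2))) = Pow(55, Rational(1, 2))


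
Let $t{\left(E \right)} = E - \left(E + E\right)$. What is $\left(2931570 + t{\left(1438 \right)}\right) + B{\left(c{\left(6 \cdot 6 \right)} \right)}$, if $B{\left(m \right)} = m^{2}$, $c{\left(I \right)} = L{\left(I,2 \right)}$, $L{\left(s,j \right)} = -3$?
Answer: $2930141$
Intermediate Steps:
$t{\left(E \right)} = - E$ ($t{\left(E \right)} = E - 2 E = - E$)
$c{\left(I \right)} = -3$
$\left(2931570 + t{\left(1438 \right)}\right) + B{\left(c{\left(6 \cdot 6 \right)} \right)} = \left(2931570 - 1438\right) + \left(-3\right)^{2} = \left(2931570 - 1438\right) + 9 = 2930132 + 9 = 2930141$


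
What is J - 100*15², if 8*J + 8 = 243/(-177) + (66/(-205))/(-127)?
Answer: -276506093461/12288520 ≈ -22501.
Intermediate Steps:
J = -14393461/12288520 (J = -1 + (243/(-177) + (66/(-205))/(-127))/8 = -1 + (243*(-1/177) + (66*(-1/205))*(-1/127))/8 = -1 + (-81/59 - 66/205*(-1/127))/8 = -1 + (-81/59 + 66/26035)/8 = -1 + (⅛)*(-2104941/1536065) = -1 - 2104941/12288520 = -14393461/12288520 ≈ -1.1713)
J - 100*15² = -14393461/12288520 - 100*15² = -14393461/12288520 - 100*225 = -14393461/12288520 - 22500 = -276506093461/12288520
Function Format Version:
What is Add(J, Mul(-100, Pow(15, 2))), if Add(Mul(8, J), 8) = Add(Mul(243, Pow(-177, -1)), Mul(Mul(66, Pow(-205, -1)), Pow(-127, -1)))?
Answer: Rational(-276506093461, 12288520) ≈ -22501.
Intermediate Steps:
J = Rational(-14393461, 12288520) (J = Add(-1, Mul(Rational(1, 8), Add(Mul(243, Pow(-177, -1)), Mul(Mul(66, Pow(-205, -1)), Pow(-127, -1))))) = Add(-1, Mul(Rational(1, 8), Add(Mul(243, Rational(-1, 177)), Mul(Mul(66, Rational(-1, 205)), Rational(-1, 127))))) = Add(-1, Mul(Rational(1, 8), Add(Rational(-81, 59), Mul(Rational(-66, 205), Rational(-1, 127))))) = Add(-1, Mul(Rational(1, 8), Add(Rational(-81, 59), Rational(66, 26035)))) = Add(-1, Mul(Rational(1, 8), Rational(-2104941, 1536065))) = Add(-1, Rational(-2104941, 12288520)) = Rational(-14393461, 12288520) ≈ -1.1713)
Add(J, Mul(-100, Pow(15, 2))) = Add(Rational(-14393461, 12288520), Mul(-100, Pow(15, 2))) = Add(Rational(-14393461, 12288520), Mul(-100, 225)) = Add(Rational(-14393461, 12288520), -22500) = Rational(-276506093461, 12288520)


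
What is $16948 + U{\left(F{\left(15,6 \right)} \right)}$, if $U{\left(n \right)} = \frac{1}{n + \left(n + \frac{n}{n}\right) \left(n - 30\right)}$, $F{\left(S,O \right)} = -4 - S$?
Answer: $\frac{14626125}{863} \approx 16948.0$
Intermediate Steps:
$U{\left(n \right)} = \frac{1}{n + \left(1 + n\right) \left(-30 + n\right)}$ ($U{\left(n \right)} = \frac{1}{n + \left(n + 1\right) \left(-30 + n\right)} = \frac{1}{n + \left(1 + n\right) \left(-30 + n\right)}$)
$16948 + U{\left(F{\left(15,6 \right)} \right)} = 16948 + \frac{1}{-30 + \left(-4 - 15\right)^{2} - 28 \left(-4 - 15\right)} = 16948 + \frac{1}{-30 + \left(-19\right)^{2} - -532} = 16948 + \frac{1}{-30 + 361 + 532} = 16948 + \frac{1}{863} = \frac{14626125}{863}$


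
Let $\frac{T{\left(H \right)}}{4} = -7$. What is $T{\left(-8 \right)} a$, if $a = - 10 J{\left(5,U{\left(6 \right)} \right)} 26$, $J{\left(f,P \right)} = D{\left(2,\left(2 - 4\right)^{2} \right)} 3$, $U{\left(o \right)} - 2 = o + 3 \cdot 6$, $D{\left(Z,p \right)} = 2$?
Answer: $43680$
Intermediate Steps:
$U{\left(o \right)} = 20 + o$ ($U{\left(o \right)} = 2 + \left(o + 3 \cdot 6\right) = 2 + \left(o + 18\right) = 2 + \left(18 + o\right) = 20 + o$)
$J{\left(f,P \right)} = 6$ ($J{\left(f,P \right)} = 2 \cdot 3 = 6$)
$a = -1560$ ($a = \left(-10\right) 6 \cdot 26 = \left(-60\right) 26 = -1560$)
$T{\left(H \right)} = -28$ ($T{\left(H \right)} = 4 \left(-7\right) = -28$)
$T{\left(-8 \right)} a = \left(-28\right) \left(-1560\right) = 43680$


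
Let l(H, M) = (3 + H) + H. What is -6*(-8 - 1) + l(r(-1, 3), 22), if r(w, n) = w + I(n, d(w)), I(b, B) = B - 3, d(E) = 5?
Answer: 59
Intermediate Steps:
I(b, B) = -3 + B
r(w, n) = 2 + w (r(w, n) = w + (-3 + 5) = w + 2 = 2 + w)
l(H, M) = 3 + 2*H
-6*(-8 - 1) + l(r(-1, 3), 22) = -6*(-8 - 1) + (3 + 2*(2 - 1)) = -6*(-9) + (3 + 2*1) = 54 + (3 + 2) = 54 + 5 = 59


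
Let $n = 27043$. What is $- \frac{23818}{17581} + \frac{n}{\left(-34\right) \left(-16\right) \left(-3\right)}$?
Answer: $- \frac{514313959}{28692192} \approx -17.925$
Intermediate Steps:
$- \frac{23818}{17581} + \frac{n}{\left(-34\right) \left(-16\right) \left(-3\right)} = - \frac{23818}{17581} + \frac{27043}{\left(-34\right) \left(-16\right) \left(-3\right)} = \left(-23818\right) \frac{1}{17581} + \frac{27043}{544 \left(-3\right)} = - \frac{23818}{17581} + \frac{27043}{-1632} = - \frac{23818}{17581} + 27043 \left(- \frac{1}{1632}\right) = - \frac{23818}{17581} - \frac{27043}{1632} = - \frac{514313959}{28692192}$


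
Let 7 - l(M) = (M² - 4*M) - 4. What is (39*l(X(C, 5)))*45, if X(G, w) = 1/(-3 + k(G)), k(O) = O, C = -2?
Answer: 89154/5 ≈ 17831.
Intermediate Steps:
X(G, w) = 1/(-3 + G)
l(M) = 11 - M² + 4*M (l(M) = 7 - ((M² - 4*M) - 4) = 7 - (-4 + M² - 4*M) = 7 + (4 - M² + 4*M) = 11 - M² + 4*M)
(39*l(X(C, 5)))*45 = (39*(11 - (1/(-3 - 2))² + 4/(-3 - 2)))*45 = (39*(11 - (1/(-5))² + 4/(-5)))*45 = (39*(11 - (-⅕)² + 4*(-⅕)))*45 = (39*(11 - 1*1/25 - ⅘))*45 = (39*(11 - 1/25 - ⅘))*45 = (39*(254/25))*45 = (9906/25)*45 = 89154/5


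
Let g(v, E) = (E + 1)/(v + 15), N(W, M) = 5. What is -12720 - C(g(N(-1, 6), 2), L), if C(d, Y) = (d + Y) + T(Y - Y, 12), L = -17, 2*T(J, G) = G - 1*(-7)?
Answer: -254253/20 ≈ -12713.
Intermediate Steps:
T(J, G) = 7/2 + G/2 (T(J, G) = (G - 1*(-7))/2 = (G + 7)/2 = (7 + G)/2 = 7/2 + G/2)
g(v, E) = (1 + E)/(15 + v)
C(d, Y) = 19/2 + Y + d (C(d, Y) = (d + Y) + (7/2 + (1/2)*12) = (Y + d) + (7/2 + 6) = (Y + d) + 19/2 = 19/2 + Y + d)
-12720 - C(g(N(-1, 6), 2), L) = -12720 - (19/2 - 17 + (1 + 2)/(15 + 5)) = -12720 - (19/2 - 17 + 3/20) = -12720 - 1*(-147/20) = -12720 + 147/20 = -254253/20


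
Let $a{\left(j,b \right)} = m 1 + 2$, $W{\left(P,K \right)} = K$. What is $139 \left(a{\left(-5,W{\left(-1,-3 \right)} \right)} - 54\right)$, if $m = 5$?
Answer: $-6533$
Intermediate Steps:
$a{\left(j,b \right)} = 7$ ($a{\left(j,b \right)} = 5 \cdot 1 + 2 = 5 + 2 = 7$)
$139 \left(a{\left(-5,W{\left(-1,-3 \right)} \right)} - 54\right) = 139 \left(7 - 54\right) = 139 \left(-47\right) = -6533$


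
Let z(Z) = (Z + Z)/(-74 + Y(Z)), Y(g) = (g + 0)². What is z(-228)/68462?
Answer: -114/888465605 ≈ -1.2831e-7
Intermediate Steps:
Y(g) = g²
z(Z) = 2*Z/(-74 + Z²) (z(Z) = (Z + Z)/(-74 + Z²) = (2*Z)/(-74 + Z²) = 2*Z/(-74 + Z²))
z(-228)/68462 = (2*(-228)/(-74 + (-228)²))/68462 = (2*(-228)/(-74 + 51984))*(1/68462) = (2*(-228)/51910)*(1/68462) = (2*(-228)*(1/51910))*(1/68462) = -228/25955*1/68462 = -114/888465605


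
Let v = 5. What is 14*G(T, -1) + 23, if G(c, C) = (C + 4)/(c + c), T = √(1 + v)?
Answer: 23 + 7*√6/2 ≈ 31.573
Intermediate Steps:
T = √6 (T = √(1 + 5) = √6 ≈ 2.4495)
G(c, C) = (4 + C)/(2*c) (G(c, C) = (4 + C)/((2*c)) = (4 + C)*(1/(2*c)) = (4 + C)/(2*c))
14*G(T, -1) + 23 = 14*((4 - 1)/(2*(√6))) + 23 = 14*((½)*(√6/6)*3) + 23 = 14*(√6/4) + 23 = 7*√6/2 + 23 = 23 + 7*√6/2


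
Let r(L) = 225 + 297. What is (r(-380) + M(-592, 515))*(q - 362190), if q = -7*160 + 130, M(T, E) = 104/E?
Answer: -19534290024/103 ≈ -1.8965e+8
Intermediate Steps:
r(L) = 522
q = -990 (q = -1120 + 130 = -990)
(r(-380) + M(-592, 515))*(q - 362190) = (522 + 104/515)*(-990 - 362190) = (522 + 104*(1/515))*(-363180) = (522 + 104/515)*(-363180) = (268934/515)*(-363180) = -19534290024/103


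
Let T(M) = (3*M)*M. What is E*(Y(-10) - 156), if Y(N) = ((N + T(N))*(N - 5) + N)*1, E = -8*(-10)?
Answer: -361280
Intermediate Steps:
T(M) = 3*M²
E = 80
Y(N) = N + (-5 + N)*(N + 3*N²) (Y(N) = ((N + 3*N²)*(N - 5) + N)*1 = ((N + 3*N²)*(-5 + N) + N)*1 = ((-5 + N)*(N + 3*N²) + N)*1 = (N + (-5 + N)*(N + 3*N²))*1 = N + (-5 + N)*(N + 3*N²))
E*(Y(-10) - 156) = 80*(-10*(-4 - 14*(-10) + 3*(-10)²) - 156) = 80*(-10*(-4 + 140 + 3*100) - 156) = 80*(-10*(-4 + 140 + 300) - 156) = 80*(-10*436 - 156) = 80*(-4360 - 156) = 80*(-4516) = -361280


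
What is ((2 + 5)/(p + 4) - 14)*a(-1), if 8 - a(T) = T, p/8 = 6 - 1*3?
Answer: -495/4 ≈ -123.75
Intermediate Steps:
p = 24 (p = 8*(6 - 1*3) = 8*(6 - 3) = 8*3 = 24)
a(T) = 8 - T
((2 + 5)/(p + 4) - 14)*a(-1) = ((2 + 5)/(24 + 4) - 14)*(8 - 1*(-1)) = (7/28 - 14)*(8 + 1) = (7*(1/28) - 14)*9 = (¼ - 14)*9 = -55/4*9 = -495/4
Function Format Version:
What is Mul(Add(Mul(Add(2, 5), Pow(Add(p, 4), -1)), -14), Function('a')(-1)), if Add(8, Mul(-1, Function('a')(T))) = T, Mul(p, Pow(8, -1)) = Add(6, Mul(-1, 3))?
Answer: Rational(-495, 4) ≈ -123.75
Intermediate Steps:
p = 24 (p = Mul(8, Add(6, Mul(-1, 3))) = Mul(8, Add(6, -3)) = Mul(8, 3) = 24)
Function('a')(T) = Add(8, Mul(-1, T))
Mul(Add(Mul(Add(2, 5), Pow(Add(p, 4), -1)), -14), Function('a')(-1)) = Mul(Add(Mul(Add(2, 5), Pow(Add(24, 4), -1)), -14), Add(8, Mul(-1, -1))) = Mul(Add(Mul(7, Pow(28, -1)), -14), Add(8, 1)) = Mul(Add(Mul(7, Rational(1, 28)), -14), 9) = Mul(Add(Rational(1, 4), -14), 9) = Mul(Rational(-55, 4), 9) = Rational(-495, 4)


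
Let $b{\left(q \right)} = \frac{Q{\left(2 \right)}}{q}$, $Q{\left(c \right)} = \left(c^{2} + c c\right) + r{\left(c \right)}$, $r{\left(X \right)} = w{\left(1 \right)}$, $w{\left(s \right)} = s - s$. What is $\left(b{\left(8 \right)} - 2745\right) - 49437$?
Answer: $-52181$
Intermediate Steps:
$w{\left(s \right)} = 0$
$r{\left(X \right)} = 0$
$Q{\left(c \right)} = 2 c^{2}$ ($Q{\left(c \right)} = \left(c^{2} + c c\right) + 0 = \left(c^{2} + c^{2}\right) + 0 = 2 c^{2} + 0 = 2 c^{2}$)
$b{\left(q \right)} = \frac{8}{q}$ ($b{\left(q \right)} = \frac{2 \cdot 2^{2}}{q} = \frac{2 \cdot 4}{q} = \frac{8}{q}$)
$\left(b{\left(8 \right)} - 2745\right) - 49437 = \left(\frac{8}{8} - 2745\right) - 49437 = \left(8 \cdot \frac{1}{8} - 2745\right) - 49437 = \left(1 - 2745\right) - 49437 = -2744 - 49437 = -52181$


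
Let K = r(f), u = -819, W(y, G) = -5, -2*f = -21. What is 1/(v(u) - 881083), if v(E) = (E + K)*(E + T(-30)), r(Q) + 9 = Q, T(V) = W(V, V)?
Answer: -1/207463 ≈ -4.8201e-6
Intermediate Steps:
f = 21/2 (f = -½*(-21) = 21/2 ≈ 10.500)
T(V) = -5
r(Q) = -9 + Q
K = 3/2 (K = -9 + 21/2 = 3/2 ≈ 1.5000)
v(E) = (-5 + E)*(3/2 + E) (v(E) = (E + 3/2)*(E - 5) = (3/2 + E)*(-5 + E) = (-5 + E)*(3/2 + E))
1/(v(u) - 881083) = 1/((-15/2 + (-819)² - 7/2*(-819)) - 881083) = 1/((-15/2 + 670761 + 5733/2) - 881083) = 1/(673620 - 881083) = 1/(-207463) = -1/207463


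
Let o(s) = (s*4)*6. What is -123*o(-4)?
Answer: 11808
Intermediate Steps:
o(s) = 24*s (o(s) = (4*s)*6 = 24*s)
-123*o(-4) = -2952*(-4) = -123*(-96) = 11808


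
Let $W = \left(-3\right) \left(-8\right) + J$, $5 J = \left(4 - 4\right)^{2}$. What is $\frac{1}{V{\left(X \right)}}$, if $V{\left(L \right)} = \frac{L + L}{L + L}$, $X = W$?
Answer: $1$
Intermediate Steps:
$J = 0$ ($J = \frac{\left(4 - 4\right)^{2}}{5} = \frac{0^{2}}{5} = \frac{1}{5} \cdot 0 = 0$)
$W = 24$ ($W = \left(-3\right) \left(-8\right) + 0 = 24 + 0 = 24$)
$X = 24$
$V{\left(L \right)} = 1$ ($V{\left(L \right)} = \frac{2 L}{2 L} = 2 L \frac{1}{2 L} = 1$)
$\frac{1}{V{\left(X \right)}} = 1^{-1} = 1$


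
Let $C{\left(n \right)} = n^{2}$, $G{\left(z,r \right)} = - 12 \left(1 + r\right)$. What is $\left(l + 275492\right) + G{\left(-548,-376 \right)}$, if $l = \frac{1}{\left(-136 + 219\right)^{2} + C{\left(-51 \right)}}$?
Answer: $\frac{2657124081}{9490} \approx 2.7999 \cdot 10^{5}$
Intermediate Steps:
$G{\left(z,r \right)} = -12 - 12 r$
$l = \frac{1}{9490}$ ($l = \frac{1}{\left(-136 + 219\right)^{2} + \left(-51\right)^{2}} = \frac{1}{83^{2} + 2601} = \frac{1}{6889 + 2601} = \frac{1}{9490} \approx 0.00010537$)
$\left(l + 275492\right) + G{\left(-548,-376 \right)} = \left(\frac{1}{9490} + 275492\right) - -4500 = \frac{2614419081}{9490} + \left(-12 + 4512\right) = \frac{2614419081}{9490} + 4500 = \frac{2657124081}{9490}$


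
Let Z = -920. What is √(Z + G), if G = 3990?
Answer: √3070 ≈ 55.408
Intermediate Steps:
√(Z + G) = √(-920 + 3990) = √3070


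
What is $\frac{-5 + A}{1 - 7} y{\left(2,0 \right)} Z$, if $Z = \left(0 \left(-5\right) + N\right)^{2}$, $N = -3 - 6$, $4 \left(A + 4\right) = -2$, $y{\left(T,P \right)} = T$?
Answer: $\frac{513}{2} \approx 256.5$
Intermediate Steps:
$A = - \frac{9}{2}$ ($A = -4 + \frac{1}{4} \left(-2\right) = -4 - \frac{1}{2} = - \frac{9}{2} \approx -4.5$)
$N = -9$ ($N = -3 - 6 = -9$)
$Z = 81$ ($Z = \left(0 \left(-5\right) - 9\right)^{2} = \left(0 - 9\right)^{2} = \left(-9\right)^{2} = 81$)
$\frac{-5 + A}{1 - 7} y{\left(2,0 \right)} Z = \frac{-5 - \frac{9}{2}}{1 - 7} \cdot 2 \cdot 81 = - \frac{19}{2 \left(-6\right)} 2 \cdot 81 = \left(- \frac{19}{2}\right) \left(- \frac{1}{6}\right) 2 \cdot 81 = \frac{19}{12} \cdot 2 \cdot 81 = \frac{19}{6} \cdot 81 = \frac{513}{2}$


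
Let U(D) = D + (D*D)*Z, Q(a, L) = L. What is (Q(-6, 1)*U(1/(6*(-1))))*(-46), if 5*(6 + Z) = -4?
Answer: 736/45 ≈ 16.356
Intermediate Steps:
Z = -34/5 (Z = -6 + (1/5)*(-4) = -6 - 4/5 = -34/5 ≈ -6.8000)
U(D) = D - 34*D**2/5 (U(D) = D + (D*D)*(-34/5) = D + D**2*(-34/5) = D - 34*D**2/5)
(Q(-6, 1)*U(1/(6*(-1))))*(-46) = (1*((5 - 34/(6*(-1)))/(5*((6*(-1))))))*(-46) = (1*((1/5)*(5 - 34/(-6))/(-6)))*(-46) = (1*((1/5)*(-1/6)*(5 - 34*(-1/6))))*(-46) = (1*((1/5)*(-1/6)*(5 + 17/3)))*(-46) = (1*((1/5)*(-1/6)*(32/3)))*(-46) = (1*(-16/45))*(-46) = -16/45*(-46) = 736/45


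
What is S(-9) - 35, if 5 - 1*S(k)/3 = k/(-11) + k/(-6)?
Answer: -593/22 ≈ -26.955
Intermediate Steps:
S(k) = 15 + 17*k/22 (S(k) = 15 - 3*(k/(-11) + k/(-6)) = 15 - 3*(k*(-1/11) + k*(-⅙)) = 15 - 3*(-k/11 - k/6) = 15 - (-17)*k/22 = 15 + 17*k/22)
S(-9) - 35 = (15 + (17/22)*(-9)) - 35 = (15 - 153/22) - 35 = 177/22 - 35 = -593/22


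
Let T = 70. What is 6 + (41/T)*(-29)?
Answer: -769/70 ≈ -10.986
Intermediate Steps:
6 + (41/T)*(-29) = 6 + (41/70)*(-29) = 6 - 1189/70 = -769/70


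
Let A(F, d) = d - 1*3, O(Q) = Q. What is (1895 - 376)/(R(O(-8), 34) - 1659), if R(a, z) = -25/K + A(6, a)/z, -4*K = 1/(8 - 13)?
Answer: -51646/73417 ≈ -0.70346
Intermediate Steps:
A(F, d) = -3 + d (A(F, d) = d - 3 = -3 + d)
K = 1/20 (K = -1/(4*(8 - 13)) = -¼/(-5) = -¼*(-⅕) = 1/20 ≈ 0.050000)
R(a, z) = -500 + (-3 + a)/z (R(a, z) = -25/1/20 + (-3 + a)/z = -25*20 + (-3 + a)/z = -500 + (-3 + a)/z)
(1895 - 376)/(R(O(-8), 34) - 1659) = (1895 - 376)/((-3 - 8 - 500*34)/34 - 1659) = 1519/((-3 - 8 - 17000)/34 - 1659) = 1519/((1/34)*(-17011) - 1659) = 1519/(-17011/34 - 1659) = 1519/(-73417/34) = 1519*(-34/73417) = -51646/73417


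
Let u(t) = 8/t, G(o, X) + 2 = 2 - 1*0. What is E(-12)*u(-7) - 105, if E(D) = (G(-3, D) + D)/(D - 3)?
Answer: -3707/35 ≈ -105.91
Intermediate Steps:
G(o, X) = 0 (G(o, X) = -2 + (2 - 1*0) = -2 + (2 + 0) = -2 + 2 = 0)
E(D) = D/(-3 + D) (E(D) = (0 + D)/(D - 3) = D/(-3 + D))
E(-12)*u(-7) - 105 = (-12/(-3 - 12))*(8/(-7)) - 105 = (-12/(-15))*(8*(-1/7)) - 105 = -12*(-1/15)*(-8/7) - 105 = (4/5)*(-8/7) - 105 = -32/35 - 105 = -3707/35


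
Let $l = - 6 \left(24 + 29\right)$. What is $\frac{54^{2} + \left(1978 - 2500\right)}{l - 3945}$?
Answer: $- \frac{114}{203} \approx -0.56158$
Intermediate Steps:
$l = -318$ ($l = \left(-6\right) 53 = -318$)
$\frac{54^{2} + \left(1978 - 2500\right)}{l - 3945} = \frac{54^{2} + \left(1978 - 2500\right)}{-318 - 3945} = \frac{2916 + \left(1978 - 2500\right)}{-4263} = \left(2916 - 522\right) \left(- \frac{1}{4263}\right) = 2394 \left(- \frac{1}{4263}\right) = - \frac{114}{203}$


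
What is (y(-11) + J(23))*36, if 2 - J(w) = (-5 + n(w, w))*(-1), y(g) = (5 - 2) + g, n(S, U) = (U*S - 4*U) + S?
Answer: 16164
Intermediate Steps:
n(S, U) = S - 4*U + S*U (n(S, U) = (S*U - 4*U) + S = (-4*U + S*U) + S = S - 4*U + S*U)
y(g) = 3 + g
J(w) = -3 + w**2 - 3*w (J(w) = 2 - (-5 + (w - 4*w + w*w))*(-1) = 2 - (-5 + (w - 4*w + w**2))*(-1) = 2 - (-5 + (w**2 - 3*w))*(-1) = 2 - (-5 + w**2 - 3*w)*(-1) = 2 - (5 - w**2 + 3*w) = 2 + (-5 + w**2 - 3*w) = -3 + w**2 - 3*w)
(y(-11) + J(23))*36 = ((3 - 11) + (-3 + 23**2 - 3*23))*36 = (-8 + (-3 + 529 - 69))*36 = (-8 + 457)*36 = 449*36 = 16164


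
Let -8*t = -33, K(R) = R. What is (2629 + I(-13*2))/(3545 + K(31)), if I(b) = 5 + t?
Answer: 7035/9536 ≈ 0.73773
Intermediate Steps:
t = 33/8 (t = -1/8*(-33) = 33/8 ≈ 4.1250)
I(b) = 73/8 (I(b) = 5 + 33/8 = 73/8)
(2629 + I(-13*2))/(3545 + K(31)) = (2629 + 73/8)/(3545 + 31) = (21105/8)/3576 = (21105/8)*(1/3576) = 7035/9536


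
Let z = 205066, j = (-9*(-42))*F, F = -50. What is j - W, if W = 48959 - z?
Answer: 137207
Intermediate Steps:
j = -18900 (j = -9*(-42)*(-50) = 378*(-50) = -18900)
W = -156107 (W = 48959 - 1*205066 = 48959 - 205066 = -156107)
j - W = -18900 - 1*(-156107) = -18900 + 156107 = 137207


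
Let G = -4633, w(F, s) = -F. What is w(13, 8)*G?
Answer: 60229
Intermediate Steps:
w(13, 8)*G = -1*13*(-4633) = -13*(-4633) = 60229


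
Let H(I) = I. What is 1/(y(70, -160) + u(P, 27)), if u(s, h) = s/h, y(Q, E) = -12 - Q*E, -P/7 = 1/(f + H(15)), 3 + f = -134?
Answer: 3294/36853279 ≈ 8.9381e-5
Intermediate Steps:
f = -137 (f = -3 - 134 = -137)
P = 7/122 (P = -7/(-137 + 15) = -7/(-122) = -7*(-1/122) = 7/122 ≈ 0.057377)
y(Q, E) = -12 - E*Q
1/(y(70, -160) + u(P, 27)) = 1/((-12 - 1*(-160)*70) + (7/122)/27) = 1/((-12 + 11200) + (7/122)*(1/27)) = 1/(11188 + 7/3294) = 1/(36853279/3294) = 3294/36853279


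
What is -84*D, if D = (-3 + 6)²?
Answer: -756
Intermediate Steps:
D = 9 (D = 3² = 9)
-84*D = -84*9 = -756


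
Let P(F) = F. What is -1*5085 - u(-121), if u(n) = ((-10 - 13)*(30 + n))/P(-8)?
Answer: -38587/8 ≈ -4823.4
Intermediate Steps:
u(n) = 345/4 + 23*n/8 (u(n) = ((-10 - 13)*(30 + n))/(-8) = -23*(30 + n)*(-⅛) = (-690 - 23*n)*(-⅛) = 345/4 + 23*n/8)
-1*5085 - u(-121) = -1*5085 - (345/4 + (23/8)*(-121)) = -5085 - (345/4 - 2783/8) = -5085 - 1*(-2093/8) = -5085 + 2093/8 = -38587/8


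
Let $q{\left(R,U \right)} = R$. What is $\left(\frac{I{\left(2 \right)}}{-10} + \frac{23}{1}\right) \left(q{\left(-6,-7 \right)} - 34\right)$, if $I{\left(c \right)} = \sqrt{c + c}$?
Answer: $-912$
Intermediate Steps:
$I{\left(c \right)} = \sqrt{2} \sqrt{c}$ ($I{\left(c \right)} = \sqrt{2 c} = \sqrt{2} \sqrt{c}$)
$\left(\frac{I{\left(2 \right)}}{-10} + \frac{23}{1}\right) \left(q{\left(-6,-7 \right)} - 34\right) = \left(\frac{\sqrt{2} \sqrt{2}}{-10} + \frac{23}{1}\right) \left(-6 - 34\right) = \left(2 \left(- \frac{1}{10}\right) + 23 \cdot 1\right) \left(-40\right) = \left(- \frac{1}{5} + 23\right) \left(-40\right) = \frac{114}{5} \left(-40\right) = -912$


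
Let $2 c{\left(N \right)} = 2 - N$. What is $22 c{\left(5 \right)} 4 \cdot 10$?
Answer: $-1320$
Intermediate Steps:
$c{\left(N \right)} = 1 - \frac{N}{2}$ ($c{\left(N \right)} = \frac{2 - N}{2} = 1 - \frac{N}{2}$)
$22 c{\left(5 \right)} 4 \cdot 10 = 22 \left(1 - \frac{5}{2}\right) 4 \cdot 10 = 22 \left(1 - \frac{5}{2}\right) 40 = 22 \left(- \frac{3}{2}\right) 40 = \left(-33\right) 40 = -1320$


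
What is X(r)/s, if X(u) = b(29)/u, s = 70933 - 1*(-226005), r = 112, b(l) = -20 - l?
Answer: -7/4751008 ≈ -1.4734e-6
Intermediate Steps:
s = 296938 (s = 70933 + 226005 = 296938)
X(u) = -49/u (X(u) = (-20 - 1*29)/u = (-20 - 29)/u = -49/u)
X(r)/s = -49/112/296938 = -49*1/112*(1/296938) = -7/16*1/296938 = -7/4751008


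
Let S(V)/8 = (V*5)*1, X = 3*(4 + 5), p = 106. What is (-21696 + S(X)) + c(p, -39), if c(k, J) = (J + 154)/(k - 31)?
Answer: -309217/15 ≈ -20614.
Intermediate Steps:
c(k, J) = (154 + J)/(-31 + k)
X = 27 (X = 3*9 = 27)
S(V) = 40*V (S(V) = 8*((V*5)*1) = 8*((5*V)*1) = 8*(5*V) = 40*V)
(-21696 + S(X)) + c(p, -39) = (-21696 + 40*27) + (154 - 39)/(-31 + 106) = (-21696 + 1080) + 115/75 = -20616 + (1/75)*115 = -20616 + 23/15 = -309217/15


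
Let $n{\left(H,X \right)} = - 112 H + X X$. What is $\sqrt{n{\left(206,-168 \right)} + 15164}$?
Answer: $2 \sqrt{5079} \approx 142.53$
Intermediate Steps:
$n{\left(H,X \right)} = X^{2} - 112 H$ ($n{\left(H,X \right)} = - 112 H + X^{2} = X^{2} - 112 H$)
$\sqrt{n{\left(206,-168 \right)} + 15164} = \sqrt{\left(\left(-168\right)^{2} - 23072\right) + 15164} = \sqrt{\left(28224 - 23072\right) + 15164} = \sqrt{5152 + 15164} = \sqrt{20316} = 2 \sqrt{5079}$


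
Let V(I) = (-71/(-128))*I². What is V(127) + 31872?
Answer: 5224775/128 ≈ 40819.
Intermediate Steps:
V(I) = 71*I²/128 (V(I) = (-71*(-1/128))*I² = 71*I²/128)
V(127) + 31872 = (71/128)*127² + 31872 = (71/128)*16129 + 31872 = 1145159/128 + 31872 = 5224775/128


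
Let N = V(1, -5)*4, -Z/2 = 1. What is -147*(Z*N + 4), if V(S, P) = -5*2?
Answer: -12348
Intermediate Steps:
Z = -2 (Z = -2*1 = -2)
V(S, P) = -10
N = -40 (N = -10*4 = -40)
-147*(Z*N + 4) = -147*(-2*(-40) + 4) = -147*(80 + 4) = -147*84 = -12348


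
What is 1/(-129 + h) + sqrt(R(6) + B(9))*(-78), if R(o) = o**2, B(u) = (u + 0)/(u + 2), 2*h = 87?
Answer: -2/171 - 702*sqrt(55)/11 ≈ -473.30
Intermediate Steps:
h = 87/2 (h = (1/2)*87 = 87/2 ≈ 43.500)
B(u) = u/(2 + u)
1/(-129 + h) + sqrt(R(6) + B(9))*(-78) = 1/(-129 + 87/2) + sqrt(6**2 + 9/(2 + 9))*(-78) = 1/(-171/2) + sqrt(36 + 9/11)*(-78) = -2/171 + sqrt(36 + 9*(1/11))*(-78) = -2/171 + sqrt(36 + 9/11)*(-78) = -2/171 + sqrt(405/11)*(-78) = -2/171 + (9*sqrt(55)/11)*(-78) = -2/171 - 702*sqrt(55)/11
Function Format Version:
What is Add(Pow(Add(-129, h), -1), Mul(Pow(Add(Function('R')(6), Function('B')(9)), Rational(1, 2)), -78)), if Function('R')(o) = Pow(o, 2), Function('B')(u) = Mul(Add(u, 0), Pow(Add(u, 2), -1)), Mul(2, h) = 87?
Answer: Add(Rational(-2, 171), Mul(Rational(-702, 11), Pow(55, Rational(1, 2)))) ≈ -473.30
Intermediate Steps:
h = Rational(87, 2) (h = Mul(Rational(1, 2), 87) = Rational(87, 2) ≈ 43.500)
Function('B')(u) = Mul(u, Pow(Add(2, u), -1))
Add(Pow(Add(-129, h), -1), Mul(Pow(Add(Function('R')(6), Function('B')(9)), Rational(1, 2)), -78)) = Add(Pow(Add(-129, Rational(87, 2)), -1), Mul(Pow(Add(Pow(6, 2), Mul(9, Pow(Add(2, 9), -1))), Rational(1, 2)), -78)) = Add(Pow(Rational(-171, 2), -1), Mul(Pow(Add(36, Mul(9, Pow(11, -1))), Rational(1, 2)), -78)) = Add(Rational(-2, 171), Mul(Pow(Add(36, Mul(9, Rational(1, 11))), Rational(1, 2)), -78)) = Add(Rational(-2, 171), Mul(Pow(Add(36, Rational(9, 11)), Rational(1, 2)), -78)) = Add(Rational(-2, 171), Mul(Pow(Rational(405, 11), Rational(1, 2)), -78)) = Add(Rational(-2, 171), Mul(Mul(Rational(9, 11), Pow(55, Rational(1, 2))), -78)) = Add(Rational(-2, 171), Mul(Rational(-702, 11), Pow(55, Rational(1, 2))))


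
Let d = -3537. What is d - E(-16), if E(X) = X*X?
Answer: -3793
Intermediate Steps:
E(X) = X**2
d - E(-16) = -3537 - 1*(-16)**2 = -3537 - 1*256 = -3537 - 256 = -3793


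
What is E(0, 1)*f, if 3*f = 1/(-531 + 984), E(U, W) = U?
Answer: 0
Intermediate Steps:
f = 1/1359 (f = 1/(3*(-531 + 984)) = (⅓)/453 = (⅓)*(1/453) = 1/1359 ≈ 0.00073584)
E(0, 1)*f = 0*(1/1359) = 0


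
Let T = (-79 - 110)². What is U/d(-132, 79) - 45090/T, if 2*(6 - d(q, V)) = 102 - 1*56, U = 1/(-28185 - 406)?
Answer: -811697167/643040181 ≈ -1.2623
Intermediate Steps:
T = 35721 (T = (-189)² = 35721)
U = -1/28591 (U = 1/(-28591) = -1/28591 ≈ -3.4976e-5)
d(q, V) = -17 (d(q, V) = 6 - (102 - 1*56)/2 = 6 - (102 - 56)/2 = 6 - ½*46 = 6 - 23 = -17)
U/d(-132, 79) - 45090/T = -1/28591/(-17) - 45090/35721 = -1/28591*(-1/17) - 45090*1/35721 = 1/486047 - 1670/1323 = -811697167/643040181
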